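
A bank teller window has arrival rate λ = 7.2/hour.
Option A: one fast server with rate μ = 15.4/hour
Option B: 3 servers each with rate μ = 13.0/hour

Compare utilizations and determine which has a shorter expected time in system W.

Option A: single server μ = 15.4 (M/M/1)
  ρ_A = 7.2/15.4 = 0.4675
  W_A = 1/(μ-λ) = 1/(15.4-7.2) = 1/8.20 = 0.1220

Option B: 3 servers μ = 13.0 (M/M/3)
  ρ_B = λ/(cμ) = 7.2/(3×13.0) = 0.1846
  Offered load a = λ/μ = cρ = 7.2/13.0 = 0.5538
  P₀ = [ Σₙ₌₀^2 aⁿ/n! + a^3/(3!(1-ρ)) ]⁻¹
  Σ = a^0/0! + a^1/1! + a^2/2! = 1.0000 + 0.5538 + 0.1534 = 1.7072
  a^3/(3!(1-ρ)) = 0.1699/(6 × 0.8154) = 0.03473
  P₀ = 1/(1.7072 + 0.03473) = 0.5741
  Lq = P₀·a^3·ρ / (3!(1-ρ)²) = 0.57407 × 0.16989 × 0.18462 / (6 × 0.66485) = 0.004514
  Wq_B = Lq/λ = 0.004514/7.2 = 0.0006269
  W_B = Wq_B + 1/μ = 0.0006269 + 0.07692 = 0.07755

Since W_B = 0.07755 < W_A = 0.1220, Option B (multiple servers) has the shorter time in system.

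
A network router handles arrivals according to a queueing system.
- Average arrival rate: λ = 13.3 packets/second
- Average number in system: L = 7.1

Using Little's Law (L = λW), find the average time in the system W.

Little's Law: L = λW, so W = L/λ
W = 7.1/13.3 = 0.5338 seconds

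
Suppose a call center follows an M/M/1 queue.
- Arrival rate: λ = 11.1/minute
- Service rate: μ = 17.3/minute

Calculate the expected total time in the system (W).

First, compute utilization: ρ = λ/μ = 11.1/17.3 = 0.6416
For M/M/1: W = 1/(μ-λ)
W = 1/(17.3-11.1) = 1/6.20
W = 0.1613 minutes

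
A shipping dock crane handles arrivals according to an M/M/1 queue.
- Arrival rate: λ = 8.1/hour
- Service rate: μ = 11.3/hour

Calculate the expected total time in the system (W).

First, compute utilization: ρ = λ/μ = 8.1/11.3 = 0.7168
For M/M/1: W = 1/(μ-λ)
W = 1/(11.3-8.1) = 1/3.20
W = 0.3125 hours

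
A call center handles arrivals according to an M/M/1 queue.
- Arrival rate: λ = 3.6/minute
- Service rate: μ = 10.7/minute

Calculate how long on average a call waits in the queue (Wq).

First, compute utilization: ρ = λ/μ = 3.6/10.7 = 0.3364
For M/M/1: Wq = λ/(μ(μ-λ))
Wq = 3.6/(10.7 × (10.7-3.6))
Wq = 3.6/(10.7 × 7.10)
Wq = 0.04739 minutes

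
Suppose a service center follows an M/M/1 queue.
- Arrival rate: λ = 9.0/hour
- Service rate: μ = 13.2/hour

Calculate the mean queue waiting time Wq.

First, compute utilization: ρ = λ/μ = 9.0/13.2 = 0.6818
For M/M/1: Wq = λ/(μ(μ-λ))
Wq = 9.0/(13.2 × (13.2-9.0))
Wq = 9.0/(13.2 × 4.20)
Wq = 0.1623 hours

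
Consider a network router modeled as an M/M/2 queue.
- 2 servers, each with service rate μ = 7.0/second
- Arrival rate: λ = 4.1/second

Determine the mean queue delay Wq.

Traffic intensity: ρ = λ/(cμ) = 4.1/(2×7.0) = 0.2929
Since ρ = 0.2929 < 1, system is stable.
Offered load a = λ/μ = cρ = 4.1/7.0 = 0.5857
P₀ = [ Σₙ₌₀^1 aⁿ/n! + a^2/(2!(1-ρ)) ]⁻¹
Σ = a^0/0! + a^1/1! = 1.0000 + 0.5857 = 1.5857
a^2/(2!(1-ρ)) = 0.3431/(2 × 0.7071) = 0.2426
P₀ = 1/(1.5857 + 0.2426) = 0.5470
Lq = P₀·a^2·ρ / (2!(1-ρ)²) = 0.54696 × 0.34306 × 0.29286 / (2 × 0.50005) = 0.05495
Wq = Lq/λ = 0.05495/4.1 = 0.01340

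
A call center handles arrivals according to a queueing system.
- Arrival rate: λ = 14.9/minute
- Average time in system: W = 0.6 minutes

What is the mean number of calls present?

Little's Law: L = λW
L = 14.9 × 0.6 = 8.9400 calls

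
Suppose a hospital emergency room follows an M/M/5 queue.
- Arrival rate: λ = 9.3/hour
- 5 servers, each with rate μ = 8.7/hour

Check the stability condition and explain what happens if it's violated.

Stability requires ρ = λ/(cμ) < 1
ρ = 9.3/(5 × 8.7) = 9.3/43.50 = 0.2138
Since 0.2138 < 1, the system is STABLE.
The servers are busy 21.38% of the time.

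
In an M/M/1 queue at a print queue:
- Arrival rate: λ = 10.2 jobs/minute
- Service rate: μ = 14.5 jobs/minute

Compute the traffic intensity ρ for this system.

Server utilization: ρ = λ/μ
ρ = 10.2/14.5 = 0.7034
The server is busy 70.34% of the time.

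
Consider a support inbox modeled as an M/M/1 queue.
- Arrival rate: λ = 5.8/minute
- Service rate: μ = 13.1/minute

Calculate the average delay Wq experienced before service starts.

First, compute utilization: ρ = λ/μ = 5.8/13.1 = 0.4427
For M/M/1: Wq = λ/(μ(μ-λ))
Wq = 5.8/(13.1 × (13.1-5.8))
Wq = 5.8/(13.1 × 7.30)
Wq = 0.06065 minutes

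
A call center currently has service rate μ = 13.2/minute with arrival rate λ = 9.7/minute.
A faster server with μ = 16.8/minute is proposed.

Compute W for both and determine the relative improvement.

System 1: ρ₁ = 9.7/13.2 = 0.7348, W₁ = 1/(13.2-9.7) = 0.28571
System 2: ρ₂ = 9.7/16.8 = 0.5774, W₂ = 1/(16.8-9.7) = 0.14085
Improvement: (W₁-W₂)/W₁ = (0.28571-0.14085)/0.28571 = 50.70%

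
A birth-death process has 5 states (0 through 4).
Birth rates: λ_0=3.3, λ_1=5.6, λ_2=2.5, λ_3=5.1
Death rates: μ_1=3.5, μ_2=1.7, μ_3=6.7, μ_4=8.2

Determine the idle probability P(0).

Ratios P(n)/P(0) = (λ₀···λₙ₋₁)/(μ₁···μₙ):
P(1)/P(0) = (3.3)/(3.5) = 0.94286
P(2)/P(0) = (3.3×5.6)/(3.5×1.7) = 3.1059
P(3)/P(0) = (3.3×5.6×2.5)/(3.5×1.7×6.7) = 1.1589
P(4)/P(0) = (3.3×5.6×2.5×5.1)/(3.5×1.7×6.7×8.2) = 0.72079

Normalization: ∑ P(n) = 1
P(0) × (1.0000 + 0.94286 + 3.1059 + 1.1589 + 0.72079) = 1
P(0) × 6.9284 = 1
P(0) = 1/6.9284 = 0.1443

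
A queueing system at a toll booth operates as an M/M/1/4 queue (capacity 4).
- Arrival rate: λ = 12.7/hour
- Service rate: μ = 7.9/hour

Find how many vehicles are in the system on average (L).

ρ = λ/μ = 12.7/7.9 = 1.6076
P₀ = (1-ρ)/(1-ρ^(K+1)) = (1-1.6076)/(1-1.6076^5) = -0.6076/-9.7372 = 0.06240
P_K = P₀×ρ^K = 0.06240 × 1.6076^4 = 0.06240 × 6.6790 = 0.4168
L = ρ[1 - (K+1)ρ^K + Kρ^(K+1)] / [(1-ρ)(1-ρ^(K+1))]
L = 1.6076 × (1 - 5×6.6790 + 4×10.7372) / ((1 - 1.6076) × (1 - 10.7372)) = 2.8677 vehicles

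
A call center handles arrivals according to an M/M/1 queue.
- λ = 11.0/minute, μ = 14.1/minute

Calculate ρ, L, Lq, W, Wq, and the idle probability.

Step 1: ρ = λ/μ = 11.0/14.1 = 0.7801
Step 2: L = λ/(μ-λ) = 11.0/3.10 = 3.5484
Step 3: Lq = λ²/(μ(μ-λ)) = 121.00/(14.1×3.10) = 2.7682
Step 4: W = 1/(μ-λ) = 1/3.10 = 0.32258
Step 5: Wq = λ/(μ(μ-λ)) = 11.0/(14.1×3.10) = 0.2517
Step 6: P(0) = 1-ρ = 0.2199
Verify: L = λW = 11.0×0.32258 = 3.5484 ✔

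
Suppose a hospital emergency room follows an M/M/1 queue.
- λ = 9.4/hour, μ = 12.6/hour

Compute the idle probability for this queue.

ρ = λ/μ = 9.4/12.6 = 0.7460
P(0) = 1 - ρ = 1 - 0.7460 = 0.2540
The server is idle 25.40% of the time.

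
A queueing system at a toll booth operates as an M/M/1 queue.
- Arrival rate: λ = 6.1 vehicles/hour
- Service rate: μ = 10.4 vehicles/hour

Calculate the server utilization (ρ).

Server utilization: ρ = λ/μ
ρ = 6.1/10.4 = 0.5865
The server is busy 58.65% of the time.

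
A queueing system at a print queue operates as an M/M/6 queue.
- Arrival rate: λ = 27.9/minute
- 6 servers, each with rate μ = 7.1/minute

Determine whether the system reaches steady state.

Stability requires ρ = λ/(cμ) < 1
ρ = 27.9/(6 × 7.1) = 27.9/42.60 = 0.6549
Since 0.6549 < 1, the system is STABLE.
The servers are busy 65.49% of the time.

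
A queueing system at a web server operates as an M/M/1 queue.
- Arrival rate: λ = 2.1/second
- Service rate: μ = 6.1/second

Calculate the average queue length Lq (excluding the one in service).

ρ = λ/μ = 2.1/6.1 = 0.3443
For M/M/1: Lq = λ²/(μ(μ-λ))
Lq = 4.41/(6.1 × 4.00)
Lq = 0.1807 requests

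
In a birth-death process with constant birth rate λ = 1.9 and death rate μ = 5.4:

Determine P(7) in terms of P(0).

For constant rates: P(n)/P(0) = (λ/μ)^n
P(7)/P(0) = (1.9/5.4)^7 = 0.35185^7 = 0.0006676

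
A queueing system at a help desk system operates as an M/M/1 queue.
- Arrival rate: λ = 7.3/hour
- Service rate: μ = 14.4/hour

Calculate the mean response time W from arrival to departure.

First, compute utilization: ρ = λ/μ = 7.3/14.4 = 0.5069
For M/M/1: W = 1/(μ-λ)
W = 1/(14.4-7.3) = 1/7.10
W = 0.1408 hours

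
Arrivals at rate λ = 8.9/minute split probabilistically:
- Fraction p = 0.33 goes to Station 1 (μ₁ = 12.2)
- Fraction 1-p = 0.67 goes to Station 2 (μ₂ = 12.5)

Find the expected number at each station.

Effective rates: λ₁ = 8.9×0.33 = 2.937, λ₂ = 8.9×0.67 = 5.963
Station 1: ρ₁ = 2.937/12.2 = 0.24074, L₁ = ρ₁/(1-ρ₁) = 0.24074/(1-0.24074) = 0.3171
Station 2: ρ₂ = 5.963/12.5 = 0.47704, L₂ = ρ₂/(1-ρ₂) = 0.47704/(1-0.47704) = 0.9122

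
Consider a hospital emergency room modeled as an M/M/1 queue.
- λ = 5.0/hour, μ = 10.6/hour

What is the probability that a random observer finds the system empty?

ρ = λ/μ = 5.0/10.6 = 0.4717
P(0) = 1 - ρ = 1 - 0.4717 = 0.5283
The server is idle 52.83% of the time.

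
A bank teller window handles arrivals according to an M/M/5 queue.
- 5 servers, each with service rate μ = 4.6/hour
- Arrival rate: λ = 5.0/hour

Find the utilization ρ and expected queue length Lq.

Traffic intensity: ρ = λ/(cμ) = 5.0/(5×4.6) = 0.2174
Since ρ = 0.2174 < 1, system is stable.
Offered load a = λ/μ = cρ = 5.0/4.6 = 1.0870
P₀ = [ Σₙ₌₀^4 aⁿ/n! + a^5/(5!(1-ρ)) ]⁻¹
Σ = a^0/0! + a^1/1! + a^2/2! + a^3/3! + a^4/4! = 1.0000 + 1.0870 + 0.5907 + 0.2140 + 0.05816 = 2.9499
a^5/(5!(1-ρ)) = 1.5173/(120 × 0.7826) = 0.01616
P₀ = 1/(2.9499 + 0.01616) = 0.3371
Lq = P₀·a^5·ρ / (5!(1-ρ)²) = 0.3371 × 1.5173 × 0.2174 / (120 × 0.6125) = 0.001513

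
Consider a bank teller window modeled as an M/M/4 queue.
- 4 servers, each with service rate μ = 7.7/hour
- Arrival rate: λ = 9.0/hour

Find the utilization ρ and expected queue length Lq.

Traffic intensity: ρ = λ/(cμ) = 9.0/(4×7.7) = 0.2922
Since ρ = 0.2922 < 1, system is stable.
Offered load a = λ/μ = cρ = 9.0/7.7 = 1.1688
P₀ = [ Σₙ₌₀^3 aⁿ/n! + a^4/(4!(1-ρ)) ]⁻¹
Σ = a^0/0! + a^1/1! + a^2/2! + a^3/3! = 1.000000 + 1.168831 + 0.6830832 + 0.2661363 = 3.1181
a^4/(4!(1-ρ)) = 1.8664/(24 × 0.7078) = 0.1099
P₀ = 1/(3.1181 + 0.1099) = 0.3098
Lq = P₀·a^4·ρ / (4!(1-ρ)²) = 0.3098 × 1.8664 × 0.2922 / (24 × 0.5010) = 0.01405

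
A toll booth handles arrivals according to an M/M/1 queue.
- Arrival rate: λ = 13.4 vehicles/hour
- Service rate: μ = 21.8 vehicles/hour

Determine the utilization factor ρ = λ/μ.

Server utilization: ρ = λ/μ
ρ = 13.4/21.8 = 0.6147
The server is busy 61.47% of the time.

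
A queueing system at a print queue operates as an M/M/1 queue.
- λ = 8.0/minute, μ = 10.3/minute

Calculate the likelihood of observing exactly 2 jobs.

ρ = λ/μ = 8.0/10.3 = 0.7767
P(n) = (1-ρ)ρⁿ
P(2) = (1-0.7767) × 0.7767^2
P(2) = 0.2233 × 0.6033
P(2) = 0.1347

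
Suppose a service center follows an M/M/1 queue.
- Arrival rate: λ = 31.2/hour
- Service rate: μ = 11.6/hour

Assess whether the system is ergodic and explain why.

Stability requires ρ = λ/(cμ) < 1
ρ = 31.2/(1 × 11.6) = 31.2/11.60 = 2.6897
Since 2.6897 ≥ 1, the system is UNSTABLE.
Queue grows without bound. Need μ > λ = 31.2.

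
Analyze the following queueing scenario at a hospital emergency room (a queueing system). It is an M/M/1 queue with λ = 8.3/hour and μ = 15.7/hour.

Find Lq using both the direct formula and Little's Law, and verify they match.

Method 1 (direct): Lq = λ²/(μ(μ-λ)) = 68.89/(15.7 × 7.40) = 0.5930

Method 2 (Little's Law):
W = 1/(μ-λ) = 1/7.40 = 0.135135
Wq = W - 1/μ = 0.135135 - 0.0636943 = 0.07144
Lq = λWq = 8.3 × 0.07144 = 0.5930 ✔ (matches Method 1)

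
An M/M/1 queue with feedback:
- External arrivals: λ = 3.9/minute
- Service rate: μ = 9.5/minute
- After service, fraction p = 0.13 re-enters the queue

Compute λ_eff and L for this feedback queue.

Effective arrival rate: λ_eff = λ/(1-p) = 3.9/(1-0.13) = 3.9/0.87 = 4.4828
ρ = λ_eff/μ = 4.4828/9.5 = 0.47187
L = ρ/(1-ρ) = 0.47187/(1-0.47187) = 0.8935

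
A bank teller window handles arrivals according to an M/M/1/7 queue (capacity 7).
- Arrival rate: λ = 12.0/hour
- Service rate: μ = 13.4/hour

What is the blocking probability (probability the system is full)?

ρ = λ/μ = 12.0/13.4 = 0.89552
P₀ = (1-ρ)/(1-ρ^(K+1)) = (1-0.89552)/(1-0.89552^8) = 0.1045/0.5864 = 0.1782
P_K = P₀×ρ^K = 0.17818 × 0.89552^7 = 0.17818 × 0.46188 = 0.08230
Blocking probability = 8.23%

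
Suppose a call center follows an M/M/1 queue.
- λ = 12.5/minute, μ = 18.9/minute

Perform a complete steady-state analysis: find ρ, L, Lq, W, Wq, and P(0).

Step 1: ρ = λ/μ = 12.5/18.9 = 0.6614
Step 2: L = λ/(μ-λ) = 12.5/6.40 = 1.9531
Step 3: Lq = λ²/(μ(μ-λ)) = 156.25/(18.9×6.40) = 1.2917
Step 4: W = 1/(μ-λ) = 1/6.40 = 0.15625
Step 5: Wq = λ/(μ(μ-λ)) = 12.5/(18.9×6.40) = 0.1033
Step 6: P(0) = 1-ρ = 0.3386
Verify: L = λW = 12.5×0.15625 = 1.9531 ✔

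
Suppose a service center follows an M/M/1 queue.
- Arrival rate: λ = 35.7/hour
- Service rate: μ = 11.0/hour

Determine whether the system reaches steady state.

Stability requires ρ = λ/(cμ) < 1
ρ = 35.7/(1 × 11.0) = 35.7/11.00 = 3.2455
Since 3.2455 ≥ 1, the system is UNSTABLE.
Queue grows without bound. Need μ > λ = 35.7.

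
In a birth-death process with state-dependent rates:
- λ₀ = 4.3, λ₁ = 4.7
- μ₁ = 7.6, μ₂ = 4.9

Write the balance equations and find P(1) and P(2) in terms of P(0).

Balance equations:
State 0: λ₀P₀ = μ₁P₁ → P₁ = (λ₀/μ₁)P₀ = (4.3/7.6)P₀ = 0.5658P₀
State 1: P₂ = (λ₀λ₁)/(μ₁μ₂)P₀ = (4.3×4.7)/(7.6×4.9)P₀ = 0.5427P₀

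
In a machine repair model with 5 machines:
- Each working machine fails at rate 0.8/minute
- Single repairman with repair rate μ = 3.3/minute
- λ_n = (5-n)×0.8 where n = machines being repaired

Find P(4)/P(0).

P(4)/P(0) = ∏_{i=0}^{4-1} λ_i/μ_{i+1}
= (5-0)×0.8/3.3 × (5-1)×0.8/3.3 × (5-2)×0.8/3.3 × (5-3)×0.8/3.3
= 0.4145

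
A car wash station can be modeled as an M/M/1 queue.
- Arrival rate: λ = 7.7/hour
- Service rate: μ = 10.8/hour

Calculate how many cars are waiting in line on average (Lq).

ρ = λ/μ = 7.7/10.8 = 0.7130
For M/M/1: Lq = λ²/(μ(μ-λ))
Lq = 59.29/(10.8 × 3.10)
Lq = 1.7709 cars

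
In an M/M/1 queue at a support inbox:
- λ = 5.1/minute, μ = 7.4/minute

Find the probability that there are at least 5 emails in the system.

ρ = λ/μ = 5.1/7.4 = 0.6892
P(N ≥ n) = ρⁿ
P(N ≥ 5) = 0.6892^5
P(N ≥ 5) = 0.1555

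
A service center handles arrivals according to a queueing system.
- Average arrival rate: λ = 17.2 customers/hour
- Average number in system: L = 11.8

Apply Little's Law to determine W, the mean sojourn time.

Little's Law: L = λW, so W = L/λ
W = 11.8/17.2 = 0.6860 hours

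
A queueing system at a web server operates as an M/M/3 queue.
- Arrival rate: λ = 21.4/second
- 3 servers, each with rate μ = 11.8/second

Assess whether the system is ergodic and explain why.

Stability requires ρ = λ/(cμ) < 1
ρ = 21.4/(3 × 11.8) = 21.4/35.40 = 0.6045
Since 0.6045 < 1, the system is STABLE.
The servers are busy 60.45% of the time.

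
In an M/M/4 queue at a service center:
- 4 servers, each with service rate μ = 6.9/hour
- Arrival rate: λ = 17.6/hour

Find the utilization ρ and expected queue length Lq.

Traffic intensity: ρ = λ/(cμ) = 17.6/(4×6.9) = 0.6377
Since ρ = 0.6377 < 1, system is stable.
Offered load a = λ/μ = cρ = 17.6/6.9 = 2.5507
P₀ = [ Σₙ₌₀^3 aⁿ/n! + a^4/(4!(1-ρ)) ]⁻¹
Σ = a^0/0! + a^1/1! + a^2/2! + a^3/3! = 1.0000 + 2.5507 + 3.2531 + 2.7659 = 9.5697
a^4/(4!(1-ρ)) = 42.3306/(24 × 0.36232) = 4.8680
P₀ = 1/(9.5697 + 4.8680) = 0.06926
Lq = P₀·a^4·ρ / (4!(1-ρ)²) = 0.069263 × 42.3306 × 0.63768 / (24 × 0.13127) = 0.5934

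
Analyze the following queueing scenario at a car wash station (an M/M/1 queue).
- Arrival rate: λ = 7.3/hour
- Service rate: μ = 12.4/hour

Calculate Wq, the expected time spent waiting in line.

First, compute utilization: ρ = λ/μ = 7.3/12.4 = 0.5887
For M/M/1: Wq = λ/(μ(μ-λ))
Wq = 7.3/(12.4 × (12.4-7.3))
Wq = 7.3/(12.4 × 5.10)
Wq = 0.1154 hours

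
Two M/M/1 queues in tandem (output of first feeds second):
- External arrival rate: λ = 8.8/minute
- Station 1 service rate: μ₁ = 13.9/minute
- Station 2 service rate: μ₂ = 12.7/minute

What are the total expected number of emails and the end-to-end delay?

By Jackson's theorem, each station behaves as independent M/M/1.
Station 1: ρ₁ = 8.8/13.9 = 0.6331, L₁ = ρ₁/(1-ρ₁) = λ/(μ₁-λ) = 8.8/5.10 = 1.7255
Station 2: ρ₂ = 8.8/12.7 = 0.6929, L₂ = ρ₂/(1-ρ₂) = λ/(μ₂-λ) = 8.8/3.90 = 2.2564
Total: L = L₁ + L₂ = 1.7255 + 2.2564 = 3.9819
W = L/λ = 3.9819/8.8 = 0.4525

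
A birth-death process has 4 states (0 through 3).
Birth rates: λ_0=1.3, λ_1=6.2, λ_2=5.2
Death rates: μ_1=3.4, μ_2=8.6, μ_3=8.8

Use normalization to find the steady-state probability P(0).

Ratios P(n)/P(0) = (λ₀···λₙ₋₁)/(μ₁···μₙ):
P(1)/P(0) = (1.3)/(3.4) = 0.3824
P(2)/P(0) = (1.3×6.2)/(3.4×8.6) = 0.2756
P(3)/P(0) = (1.3×6.2×5.2)/(3.4×8.6×8.8) = 0.1629

Normalization: ∑ P(n) = 1
P(0) × (1.0000 + 0.3824 + 0.2756 + 0.1629) = 1
P(0) × 1.8209 = 1
P(0) = 1/1.8209 = 0.5492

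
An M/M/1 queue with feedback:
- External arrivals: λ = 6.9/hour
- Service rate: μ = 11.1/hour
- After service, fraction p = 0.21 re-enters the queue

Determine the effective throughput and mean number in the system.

Effective arrival rate: λ_eff = λ/(1-p) = 6.9/(1-0.21) = 6.9/0.79 = 8.7342
ρ = λ_eff/μ = 8.7342/11.1 = 0.78686
L = ρ/(1-ρ) = 0.78686/(1-0.78686) = 3.6918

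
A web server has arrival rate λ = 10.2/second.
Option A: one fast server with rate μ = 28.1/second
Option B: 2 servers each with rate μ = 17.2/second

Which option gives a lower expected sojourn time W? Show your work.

Option A: single server μ = 28.1 (M/M/1)
  ρ_A = 10.2/28.1 = 0.3630
  W_A = 1/(μ-λ) = 1/(28.1-10.2) = 1/17.90 = 0.05587

Option B: 2 servers μ = 17.2 (M/M/2)
  ρ_B = λ/(cμ) = 10.2/(2×17.2) = 0.2965
  Offered load a = λ/μ = cρ = 10.2/17.2 = 0.5930
  P₀ = [ Σₙ₌₀^1 aⁿ/n! + a^2/(2!(1-ρ)) ]⁻¹
  Σ = a^0/0! + a^1/1! = 1.0000 + 0.5930 = 1.5930
  a^2/(2!(1-ρ)) = 0.3517/(2 × 0.7035) = 0.2500
  P₀ = 1/(1.5930 + 0.2500) = 0.5426
  Lq = P₀·a^2·ρ / (2!(1-ρ)²) = 0.5426 × 0.3517 × 0.2965 / (2 × 0.4949) = 0.05716
  Wq_B = Lq/λ = 0.05716/10.2 = 0.005604
  W_B = Wq_B + 1/μ = 0.005604 + 0.05814 = 0.06374

Since W_A = 0.05587 < W_B = 0.06374, Option A (single fast server) has the shorter time in system.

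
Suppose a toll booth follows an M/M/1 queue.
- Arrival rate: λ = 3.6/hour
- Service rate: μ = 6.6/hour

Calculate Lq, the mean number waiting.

ρ = λ/μ = 3.6/6.6 = 0.5455
For M/M/1: Lq = λ²/(μ(μ-λ))
Lq = 12.96/(6.6 × 3.00)
Lq = 0.6545 vehicles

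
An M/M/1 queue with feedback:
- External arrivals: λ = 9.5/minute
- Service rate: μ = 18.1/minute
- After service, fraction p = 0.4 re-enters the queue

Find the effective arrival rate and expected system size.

Effective arrival rate: λ_eff = λ/(1-p) = 9.5/(1-0.4) = 9.5/0.60 = 15.8333
ρ = λ_eff/μ = 15.8333/18.1 = 0.87477
L = ρ/(1-ρ) = 0.87477/(1-0.87477) = 6.9853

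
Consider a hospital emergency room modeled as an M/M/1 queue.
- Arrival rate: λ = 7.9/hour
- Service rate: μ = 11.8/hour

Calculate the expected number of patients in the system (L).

ρ = λ/μ = 7.9/11.8 = 0.6695
For M/M/1: L = λ/(μ-λ)
L = 7.9/(11.8-7.9) = 7.9/3.90
L = 2.0256 patients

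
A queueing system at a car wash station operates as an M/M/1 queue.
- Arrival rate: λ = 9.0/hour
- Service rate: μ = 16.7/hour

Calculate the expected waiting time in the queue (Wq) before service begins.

First, compute utilization: ρ = λ/μ = 9.0/16.7 = 0.5389
For M/M/1: Wq = λ/(μ(μ-λ))
Wq = 9.0/(16.7 × (16.7-9.0))
Wq = 9.0/(16.7 × 7.70)
Wq = 0.06999 hours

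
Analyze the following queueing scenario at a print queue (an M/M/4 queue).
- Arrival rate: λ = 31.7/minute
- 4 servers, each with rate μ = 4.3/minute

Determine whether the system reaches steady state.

Stability requires ρ = λ/(cμ) < 1
ρ = 31.7/(4 × 4.3) = 31.7/17.20 = 1.8430
Since 1.8430 ≥ 1, the system is UNSTABLE.
Need c > λ/μ = 31.7/4.3 = 7.37.
Minimum servers needed: c = 8.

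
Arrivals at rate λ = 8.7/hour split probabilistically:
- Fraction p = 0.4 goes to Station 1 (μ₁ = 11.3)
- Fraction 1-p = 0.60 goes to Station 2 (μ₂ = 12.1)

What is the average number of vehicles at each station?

Effective rates: λ₁ = 8.7×0.4 = 3.48, λ₂ = 8.7×0.60 = 5.22
Station 1: ρ₁ = 3.48/11.3 = 0.30796, L₁ = ρ₁/(1-ρ₁) = 0.30796/(1-0.30796) = 0.4450
Station 2: ρ₂ = 5.22/12.1 = 0.4314, L₂ = ρ₂/(1-ρ₂) = 0.4314/(1-0.4314) = 0.7587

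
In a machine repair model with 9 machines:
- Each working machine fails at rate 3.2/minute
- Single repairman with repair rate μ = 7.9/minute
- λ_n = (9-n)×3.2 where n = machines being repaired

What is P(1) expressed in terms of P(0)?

P(1)/P(0) = ∏_{i=0}^{1-1} λ_i/μ_{i+1}
= (9-0)×3.2/7.9
= 3.6456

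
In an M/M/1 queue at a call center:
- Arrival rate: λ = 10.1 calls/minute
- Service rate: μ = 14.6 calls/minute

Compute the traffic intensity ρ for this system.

Server utilization: ρ = λ/μ
ρ = 10.1/14.6 = 0.6918
The server is busy 69.18% of the time.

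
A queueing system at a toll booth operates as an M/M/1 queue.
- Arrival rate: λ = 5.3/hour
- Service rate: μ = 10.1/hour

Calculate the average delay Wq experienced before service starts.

First, compute utilization: ρ = λ/μ = 5.3/10.1 = 0.5248
For M/M/1: Wq = λ/(μ(μ-λ))
Wq = 5.3/(10.1 × (10.1-5.3))
Wq = 5.3/(10.1 × 4.80)
Wq = 0.1093 hours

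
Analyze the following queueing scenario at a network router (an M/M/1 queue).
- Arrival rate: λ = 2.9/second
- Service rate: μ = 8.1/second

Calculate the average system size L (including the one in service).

ρ = λ/μ = 2.9/8.1 = 0.3580
For M/M/1: L = λ/(μ-λ)
L = 2.9/(8.1-2.9) = 2.9/5.20
L = 0.5577 packets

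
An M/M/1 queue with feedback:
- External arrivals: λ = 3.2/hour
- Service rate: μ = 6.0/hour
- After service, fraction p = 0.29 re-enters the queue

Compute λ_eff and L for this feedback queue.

Effective arrival rate: λ_eff = λ/(1-p) = 3.2/(1-0.29) = 3.2/0.71 = 4.507042
ρ = λ_eff/μ = 4.507042/6.0 = 0.751174
L = ρ/(1-ρ) = 0.751174/(1-0.751174) = 3.0189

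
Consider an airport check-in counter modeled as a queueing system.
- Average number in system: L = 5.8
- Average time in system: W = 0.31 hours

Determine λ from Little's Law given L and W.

Little's Law: L = λW, so λ = L/W
λ = 5.8/0.31 = 18.7097 passengers/hour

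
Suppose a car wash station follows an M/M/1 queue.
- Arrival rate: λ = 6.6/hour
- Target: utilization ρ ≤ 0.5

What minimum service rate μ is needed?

ρ = λ/μ, so μ = λ/ρ
μ ≥ 6.6/0.5 = 13.2000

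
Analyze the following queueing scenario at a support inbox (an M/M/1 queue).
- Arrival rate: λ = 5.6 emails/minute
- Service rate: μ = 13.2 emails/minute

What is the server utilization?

Server utilization: ρ = λ/μ
ρ = 5.6/13.2 = 0.4242
The server is busy 42.42% of the time.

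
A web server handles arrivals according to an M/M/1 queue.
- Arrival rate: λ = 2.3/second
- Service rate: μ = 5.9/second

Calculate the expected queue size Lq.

ρ = λ/μ = 2.3/5.9 = 0.3898
For M/M/1: Lq = λ²/(μ(μ-λ))
Lq = 5.29/(5.9 × 3.60)
Lq = 0.2491 requests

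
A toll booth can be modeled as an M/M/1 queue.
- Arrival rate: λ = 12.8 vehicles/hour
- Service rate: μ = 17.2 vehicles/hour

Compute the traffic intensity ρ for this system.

Server utilization: ρ = λ/μ
ρ = 12.8/17.2 = 0.7442
The server is busy 74.42% of the time.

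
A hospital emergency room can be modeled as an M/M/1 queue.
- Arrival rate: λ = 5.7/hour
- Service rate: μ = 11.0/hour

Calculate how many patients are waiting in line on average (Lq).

ρ = λ/μ = 5.7/11.0 = 0.5182
For M/M/1: Lq = λ²/(μ(μ-λ))
Lq = 32.49/(11.0 × 5.30)
Lq = 0.5573 patients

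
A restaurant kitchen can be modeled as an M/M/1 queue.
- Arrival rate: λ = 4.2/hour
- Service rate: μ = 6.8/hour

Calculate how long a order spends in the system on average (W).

First, compute utilization: ρ = λ/μ = 4.2/6.8 = 0.6176
For M/M/1: W = 1/(μ-λ)
W = 1/(6.8-4.2) = 1/2.60
W = 0.3846 hours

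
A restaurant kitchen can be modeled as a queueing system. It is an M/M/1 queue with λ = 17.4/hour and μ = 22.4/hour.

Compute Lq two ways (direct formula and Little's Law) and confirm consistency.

Method 1 (direct): Lq = λ²/(μ(μ-λ)) = 302.76/(22.4 × 5.00) = 2.7032

Method 2 (Little's Law):
W = 1/(μ-λ) = 1/5.00 = 0.20000
Wq = W - 1/μ = 0.20000 - 0.044643 = 0.155357
Lq = λWq = 17.4 × 0.155357 = 2.7032 ✔ (matches Method 1)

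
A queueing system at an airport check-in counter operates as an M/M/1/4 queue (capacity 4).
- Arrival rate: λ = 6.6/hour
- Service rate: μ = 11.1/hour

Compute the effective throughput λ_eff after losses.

ρ = λ/μ = 6.6/11.1 = 0.59459
P₀ = (1-ρ)/(1-ρ^(K+1)) = (1-0.59459)/(1-0.59459^5) = 0.40541/0.92568 = 0.4380
P_K = P₀×ρ^K = 0.43796 × 0.59459^4 = 0.43796 × 0.12499 = 0.05474
λ_eff = λ(1-P_K) = 6.6 × (1 - 0.05474) = 6.6 × 0.94526 = 6.2387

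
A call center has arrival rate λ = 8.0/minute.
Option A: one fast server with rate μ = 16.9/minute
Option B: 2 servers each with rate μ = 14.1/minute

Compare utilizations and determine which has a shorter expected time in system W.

Option A: single server μ = 16.9 (M/M/1)
  ρ_A = 8.0/16.9 = 0.4734
  W_A = 1/(μ-λ) = 1/(16.9-8.0) = 1/8.90 = 0.1124

Option B: 2 servers μ = 14.1 (M/M/2)
  ρ_B = λ/(cμ) = 8.0/(2×14.1) = 0.2837
  Offered load a = λ/μ = cρ = 8.0/14.1 = 0.5674
  P₀ = [ Σₙ₌₀^1 aⁿ/n! + a^2/(2!(1-ρ)) ]⁻¹
  Σ = a^0/0! + a^1/1! = 1.0000 + 0.5674 = 1.5674
  a^2/(2!(1-ρ)) = 0.3219/(2 × 0.7163) = 0.2247
  P₀ = 1/(1.5674 + 0.2247) = 0.5580
  Lq = P₀·a^2·ρ / (2!(1-ρ)²) = 0.5580 × 0.3219 × 0.2837 / (2 × 0.5131) = 0.04966
  Wq_B = Lq/λ = 0.049658/8.0 = 0.006207
  W_B = Wq_B + 1/μ = 0.006207 + 0.07092 = 0.07713

Since W_B = 0.07713 < W_A = 0.1124, Option B (multiple servers) has the shorter time in system.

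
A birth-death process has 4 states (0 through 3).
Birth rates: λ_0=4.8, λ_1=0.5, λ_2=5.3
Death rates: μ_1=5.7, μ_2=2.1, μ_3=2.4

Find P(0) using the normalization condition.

Ratios P(n)/P(0) = (λ₀···λₙ₋₁)/(μ₁···μₙ):
P(1)/P(0) = (4.8)/(5.7) = 0.84211
P(2)/P(0) = (4.8×0.5)/(5.7×2.1) = 0.20050
P(3)/P(0) = (4.8×0.5×5.3)/(5.7×2.1×2.4) = 0.44277

Normalization: ∑ P(n) = 1
P(0) × (1.0000 + 0.84211 + 0.20050 + 0.44277) = 1
P(0) × 2.48538 = 1
P(0) = 1/2.48538 = 0.4024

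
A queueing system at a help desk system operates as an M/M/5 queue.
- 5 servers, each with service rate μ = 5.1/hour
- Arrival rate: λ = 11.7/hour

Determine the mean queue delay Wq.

Traffic intensity: ρ = λ/(cμ) = 11.7/(5×5.1) = 0.4588
Since ρ = 0.4588 < 1, system is stable.
Offered load a = λ/μ = cρ = 11.7/5.1 = 2.2941
P₀ = [ Σₙ₌₀^4 aⁿ/n! + a^5/(5!(1-ρ)) ]⁻¹
Σ = a^0/0! + a^1/1! + a^2/2! + a^3/3! + a^4/4! = 1.0000 + 2.2941 + 2.6315 + 2.0123 + 1.1541 = 9.0920
a^5/(5!(1-ρ)) = 63.5446/(120 × 0.5412) = 0.9785
P₀ = 1/(9.0920 + 0.9785) = 0.09930
Lq = P₀·a^5·ρ / (5!(1-ρ)²) = 0.099300 × 63.5446 × 0.45882 / (120 × 0.29287) = 0.08238
Wq = Lq/λ = 0.08238/11.7 = 0.007041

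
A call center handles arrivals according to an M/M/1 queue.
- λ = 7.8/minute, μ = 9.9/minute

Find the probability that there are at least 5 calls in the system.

ρ = λ/μ = 7.8/9.9 = 0.7879
P(N ≥ n) = ρⁿ
P(N ≥ 5) = 0.7879^5
P(N ≥ 5) = 0.3036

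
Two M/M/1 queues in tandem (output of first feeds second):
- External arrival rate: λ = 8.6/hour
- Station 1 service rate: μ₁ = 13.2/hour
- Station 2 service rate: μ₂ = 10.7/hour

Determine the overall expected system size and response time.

By Jackson's theorem, each station behaves as independent M/M/1.
Station 1: ρ₁ = 8.6/13.2 = 0.6515, L₁ = ρ₁/(1-ρ₁) = λ/(μ₁-λ) = 8.6/4.60 = 1.8696
Station 2: ρ₂ = 8.6/10.7 = 0.8037, L₂ = ρ₂/(1-ρ₂) = λ/(μ₂-λ) = 8.6/2.10 = 4.0952
Total: L = L₁ + L₂ = 1.8696 + 4.0952 = 5.9648
W = L/λ = 5.9648/8.6 = 0.6936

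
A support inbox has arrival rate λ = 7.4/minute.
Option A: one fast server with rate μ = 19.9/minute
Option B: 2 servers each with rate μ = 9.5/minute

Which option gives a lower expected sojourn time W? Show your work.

Option A: single server μ = 19.9 (M/M/1)
  ρ_A = 7.4/19.9 = 0.3719
  W_A = 1/(μ-λ) = 1/(19.9-7.4) = 1/12.50 = 0.08000

Option B: 2 servers μ = 9.5 (M/M/2)
  ρ_B = λ/(cμ) = 7.4/(2×9.5) = 0.3895
  Offered load a = λ/μ = cρ = 7.4/9.5 = 0.7789
  P₀ = [ Σₙ₌₀^1 aⁿ/n! + a^2/(2!(1-ρ)) ]⁻¹
  Σ = a^0/0! + a^1/1! = 1.0000 + 0.7789 = 1.7789
  a^2/(2!(1-ρ)) = 0.60676/(2 × 0.61053) = 0.4969
  P₀ = 1/(1.7789 + 0.4969) = 0.4394
  Lq = P₀·a^2·ρ / (2!(1-ρ)²) = 0.4394 × 0.6068 × 0.3895 / (2 × 0.3727) = 0.1393
  Wq_B = Lq/λ = 0.1393/7.4 = 0.01882
  W_B = Wq_B + 1/μ = 0.01882 + 0.1053 = 0.1241

Since W_A = 0.08000 < W_B = 0.1241, Option A (single fast server) has the shorter time in system.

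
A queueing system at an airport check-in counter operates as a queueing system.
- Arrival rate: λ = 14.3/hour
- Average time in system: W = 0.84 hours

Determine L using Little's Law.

Little's Law: L = λW
L = 14.3 × 0.84 = 12.0120 passengers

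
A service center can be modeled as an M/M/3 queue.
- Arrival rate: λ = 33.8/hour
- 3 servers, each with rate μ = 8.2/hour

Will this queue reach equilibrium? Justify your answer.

Stability requires ρ = λ/(cμ) < 1
ρ = 33.8/(3 × 8.2) = 33.8/24.60 = 1.3740
Since 1.3740 ≥ 1, the system is UNSTABLE.
Need c > λ/μ = 33.8/8.2 = 4.12.
Minimum servers needed: c = 5.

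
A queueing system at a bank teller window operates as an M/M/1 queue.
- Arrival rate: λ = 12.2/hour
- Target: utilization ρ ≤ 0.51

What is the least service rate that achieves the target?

ρ = λ/μ, so μ = λ/ρ
μ ≥ 12.2/0.51 = 23.9216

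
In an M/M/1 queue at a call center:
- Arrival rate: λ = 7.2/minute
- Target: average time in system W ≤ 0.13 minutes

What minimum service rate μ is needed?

For M/M/1: W = 1/(μ-λ)
Need W ≤ 0.13, so 1/(μ-λ) ≤ 0.13
μ - λ ≥ 1/0.13 = 7.6923
μ ≥ 7.2 + 7.6923 = 14.8923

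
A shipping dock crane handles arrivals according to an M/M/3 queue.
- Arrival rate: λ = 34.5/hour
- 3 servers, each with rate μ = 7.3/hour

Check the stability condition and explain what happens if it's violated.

Stability requires ρ = λ/(cμ) < 1
ρ = 34.5/(3 × 7.3) = 34.5/21.90 = 1.5753
Since 1.5753 ≥ 1, the system is UNSTABLE.
Need c > λ/μ = 34.5/7.3 = 4.73.
Minimum servers needed: c = 5.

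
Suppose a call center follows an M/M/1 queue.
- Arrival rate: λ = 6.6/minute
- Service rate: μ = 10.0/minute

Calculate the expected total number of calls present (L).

ρ = λ/μ = 6.6/10.0 = 0.6600
For M/M/1: L = λ/(μ-λ)
L = 6.6/(10.0-6.6) = 6.6/3.40
L = 1.9412 calls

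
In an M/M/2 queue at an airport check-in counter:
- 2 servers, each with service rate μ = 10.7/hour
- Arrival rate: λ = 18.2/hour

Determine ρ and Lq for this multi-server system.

Traffic intensity: ρ = λ/(cμ) = 18.2/(2×10.7) = 0.8505
Since ρ = 0.8505 < 1, system is stable.
Offered load a = λ/μ = cρ = 18.2/10.7 = 1.7009
P₀ = [ Σₙ₌₀^1 aⁿ/n! + a^2/(2!(1-ρ)) ]⁻¹
Σ = a^0/0! + a^1/1! = 1.0000 + 1.7009 = 2.7009
a^2/(2!(1-ρ)) = 2.89318/(2 × 0.149533) = 9.6741
P₀ = 1/(2.7009 + 9.6741) = 0.08081
Lq = P₀·a^2·ρ / (2!(1-ρ)²) = 0.080808 × 2.8932 × 0.85047 / (2 × 0.022360) = 4.4462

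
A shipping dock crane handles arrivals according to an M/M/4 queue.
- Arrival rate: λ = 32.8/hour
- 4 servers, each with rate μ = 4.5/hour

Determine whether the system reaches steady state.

Stability requires ρ = λ/(cμ) < 1
ρ = 32.8/(4 × 4.5) = 32.8/18.00 = 1.8222
Since 1.8222 ≥ 1, the system is UNSTABLE.
Need c > λ/μ = 32.8/4.5 = 7.29.
Minimum servers needed: c = 8.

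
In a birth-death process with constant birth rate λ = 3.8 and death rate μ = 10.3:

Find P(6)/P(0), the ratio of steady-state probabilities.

For constant rates: P(n)/P(0) = (λ/μ)^n
P(6)/P(0) = (3.8/10.3)^6 = 0.36893^6 = 0.002522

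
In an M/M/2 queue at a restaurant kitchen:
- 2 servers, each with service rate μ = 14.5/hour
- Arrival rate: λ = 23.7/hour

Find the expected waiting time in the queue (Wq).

Traffic intensity: ρ = λ/(cμ) = 23.7/(2×14.5) = 0.8172
Since ρ = 0.8172 < 1, system is stable.
Offered load a = λ/μ = cρ = 23.7/14.5 = 1.6345
P₀ = [ Σₙ₌₀^1 aⁿ/n! + a^2/(2!(1-ρ)) ]⁻¹
Σ = a^0/0! + a^1/1! = 1.0000 + 1.6345 = 2.6345
a^2/(2!(1-ρ)) = 2.67153/(2 × 0.182759) = 7.3089
P₀ = 1/(2.6345 + 7.3089) = 0.1006
Lq = P₀·a^2·ρ / (2!(1-ρ)²) = 0.10057 × 2.6715 × 0.81724 / (2 × 0.033401) = 3.2869
Wq = Lq/λ = 3.2869/23.7 = 0.1387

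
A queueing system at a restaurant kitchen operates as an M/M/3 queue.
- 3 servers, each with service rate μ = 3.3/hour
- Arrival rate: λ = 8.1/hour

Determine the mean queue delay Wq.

Traffic intensity: ρ = λ/(cμ) = 8.1/(3×3.3) = 0.8182
Since ρ = 0.8182 < 1, system is stable.
Offered load a = λ/μ = cρ = 8.1/3.3 = 2.4545
P₀ = [ Σₙ₌₀^2 aⁿ/n! + a^3/(3!(1-ρ)) ]⁻¹
Σ = a^0/0! + a^1/1! + a^2/2! = 1.0000 + 2.4545 + 3.0124 = 6.4669
a^3/(3!(1-ρ)) = 14.7881/(6 × 0.181818) = 13.5558
P₀ = 1/(6.4669 + 13.5558) = 0.04994
Lq = P₀·a^3·ρ / (3!(1-ρ)²) = 0.0499432 × 14.7881 × 0.818182 / (6 × 0.0330579) = 3.0466
Wq = Lq/λ = 3.0466/8.1 = 0.3761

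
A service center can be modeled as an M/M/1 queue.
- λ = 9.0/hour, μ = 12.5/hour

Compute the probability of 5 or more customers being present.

ρ = λ/μ = 9.0/12.5 = 0.7200
P(N ≥ n) = ρⁿ
P(N ≥ 5) = 0.7200^5
P(N ≥ 5) = 0.1935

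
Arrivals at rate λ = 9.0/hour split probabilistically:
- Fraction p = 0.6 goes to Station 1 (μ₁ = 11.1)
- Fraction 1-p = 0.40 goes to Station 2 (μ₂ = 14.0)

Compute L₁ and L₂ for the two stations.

Effective rates: λ₁ = 9.0×0.6 = 5.4, λ₂ = 9.0×0.40 = 3.6
Station 1: ρ₁ = 5.4/11.1 = 0.4865, L₁ = ρ₁/(1-ρ₁) = 0.4865/(1-0.4865) = 0.9474
Station 2: ρ₂ = 3.6/14.0 = 0.257143, L₂ = ρ₂/(1-ρ₂) = 0.257143/(1-0.257143) = 0.3462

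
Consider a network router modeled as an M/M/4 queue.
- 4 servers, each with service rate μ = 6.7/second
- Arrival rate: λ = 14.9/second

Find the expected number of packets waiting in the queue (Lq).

Traffic intensity: ρ = λ/(cμ) = 14.9/(4×6.7) = 0.5560
Since ρ = 0.5560 < 1, system is stable.
Offered load a = λ/μ = cρ = 14.9/6.7 = 2.2239
P₀ = [ Σₙ₌₀^3 aⁿ/n! + a^4/(4!(1-ρ)) ]⁻¹
Σ = a^0/0! + a^1/1! + a^2/2! + a^3/3! = 1.0000 + 2.2239 + 2.4728 + 1.8331 = 7.5298
a^4/(4!(1-ρ)) = 24.4594/(24 × 0.44403) = 2.2952
P₀ = 1/(7.5298 + 2.2952) = 0.1018
Lq = P₀·a^4·ρ / (4!(1-ρ)²) = 0.1018 × 24.4594 × 0.5560 / (24 × 0.1972) = 0.2925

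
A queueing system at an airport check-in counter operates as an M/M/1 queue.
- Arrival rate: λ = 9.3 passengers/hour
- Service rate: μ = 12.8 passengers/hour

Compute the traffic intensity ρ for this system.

Server utilization: ρ = λ/μ
ρ = 9.3/12.8 = 0.7266
The server is busy 72.66% of the time.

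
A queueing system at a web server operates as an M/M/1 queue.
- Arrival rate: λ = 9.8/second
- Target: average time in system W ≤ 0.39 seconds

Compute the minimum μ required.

For M/M/1: W = 1/(μ-λ)
Need W ≤ 0.39, so 1/(μ-λ) ≤ 0.39
μ - λ ≥ 1/0.39 = 2.5641
μ ≥ 9.8 + 2.5641 = 12.3641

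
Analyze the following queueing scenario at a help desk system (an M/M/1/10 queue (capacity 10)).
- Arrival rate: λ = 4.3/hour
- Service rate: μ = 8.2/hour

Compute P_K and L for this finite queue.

ρ = λ/μ = 4.3/8.2 = 0.52439
P₀ = (1-ρ)/(1-ρ^(K+1)) = (1-0.52439)/(1-0.52439^11) = 0.4756/0.9992 = 0.4760
P_K = P₀×ρ^K = 0.47600 × 0.52439^10 = 0.47600 × 0.0015723 = 0.0007484
Blocking probability P_10 = 0.0007484 (0.07484%)
L = ρ[1 - (K+1)ρ^K + Kρ^(K+1)] / [(1-ρ)(1-ρ^(K+1))]
L = 0.52439 × (1 - 11×0.001572 + 10×0.0008245) / ((1 - 0.52439) × (1 - 0.0008245)) = 1.0935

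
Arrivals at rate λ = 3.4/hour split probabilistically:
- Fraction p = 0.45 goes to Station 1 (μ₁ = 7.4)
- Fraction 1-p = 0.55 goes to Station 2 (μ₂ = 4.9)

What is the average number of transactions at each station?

Effective rates: λ₁ = 3.4×0.45 = 1.53, λ₂ = 3.4×0.55 = 1.87
Station 1: ρ₁ = 1.53/7.4 = 0.206757, L₁ = ρ₁/(1-ρ₁) = 0.206757/(1-0.206757) = 0.2606
Station 2: ρ₂ = 1.87/4.9 = 0.38163, L₂ = ρ₂/(1-ρ₂) = 0.38163/(1-0.38163) = 0.6172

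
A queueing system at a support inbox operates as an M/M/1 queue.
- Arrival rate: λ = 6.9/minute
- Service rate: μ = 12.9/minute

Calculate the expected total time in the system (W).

First, compute utilization: ρ = λ/μ = 6.9/12.9 = 0.5349
For M/M/1: W = 1/(μ-λ)
W = 1/(12.9-6.9) = 1/6.00
W = 0.1667 minutes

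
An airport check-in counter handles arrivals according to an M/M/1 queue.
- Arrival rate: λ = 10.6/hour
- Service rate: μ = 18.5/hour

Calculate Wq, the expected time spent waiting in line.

First, compute utilization: ρ = λ/μ = 10.6/18.5 = 0.5730
For M/M/1: Wq = λ/(μ(μ-λ))
Wq = 10.6/(18.5 × (18.5-10.6))
Wq = 10.6/(18.5 × 7.90)
Wq = 0.07253 hours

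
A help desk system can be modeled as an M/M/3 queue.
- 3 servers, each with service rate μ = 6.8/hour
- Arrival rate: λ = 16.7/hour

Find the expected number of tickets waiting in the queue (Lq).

Traffic intensity: ρ = λ/(cμ) = 16.7/(3×6.8) = 0.8186
Since ρ = 0.8186 < 1, system is stable.
Offered load a = λ/μ = cρ = 16.7/6.8 = 2.4559
P₀ = [ Σₙ₌₀^2 aⁿ/n! + a^3/(3!(1-ρ)) ]⁻¹
Σ = a^0/0! + a^1/1! + a^2/2! = 1.0000 + 2.4559 + 3.0157 = 6.4716
a^3/(3!(1-ρ)) = 14.8123/(6 × 0.181373) = 13.6113
P₀ = 1/(6.4716 + 13.6113) = 0.04979
Lq = P₀·a^3·ρ / (3!(1-ρ)²) = 0.049794 × 14.8123 × 0.81863 / (6 × 0.032896) = 3.0591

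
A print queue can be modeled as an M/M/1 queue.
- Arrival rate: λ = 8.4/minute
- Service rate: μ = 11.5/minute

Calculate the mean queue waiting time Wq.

First, compute utilization: ρ = λ/μ = 8.4/11.5 = 0.7304
For M/M/1: Wq = λ/(μ(μ-λ))
Wq = 8.4/(11.5 × (11.5-8.4))
Wq = 8.4/(11.5 × 3.10)
Wq = 0.2356 minutes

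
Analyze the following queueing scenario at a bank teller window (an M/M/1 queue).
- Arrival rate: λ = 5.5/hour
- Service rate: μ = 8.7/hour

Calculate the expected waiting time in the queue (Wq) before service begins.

First, compute utilization: ρ = λ/μ = 5.5/8.7 = 0.6322
For M/M/1: Wq = λ/(μ(μ-λ))
Wq = 5.5/(8.7 × (8.7-5.5))
Wq = 5.5/(8.7 × 3.20)
Wq = 0.1976 hours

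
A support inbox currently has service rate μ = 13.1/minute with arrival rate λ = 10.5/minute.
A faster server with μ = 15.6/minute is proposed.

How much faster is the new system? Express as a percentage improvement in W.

System 1: ρ₁ = 10.5/13.1 = 0.8015, W₁ = 1/(13.1-10.5) = 0.38462
System 2: ρ₂ = 10.5/15.6 = 0.6731, W₂ = 1/(15.6-10.5) = 0.19608
Improvement: (W₁-W₂)/W₁ = (0.38462-0.19608)/0.38462 = 49.02%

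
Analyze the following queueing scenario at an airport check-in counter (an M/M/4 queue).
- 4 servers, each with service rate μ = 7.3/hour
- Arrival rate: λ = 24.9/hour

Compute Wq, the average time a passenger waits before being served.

Traffic intensity: ρ = λ/(cμ) = 24.9/(4×7.3) = 0.8527
Since ρ = 0.8527 < 1, system is stable.
Offered load a = λ/μ = cρ = 24.9/7.3 = 3.4110
P₀ = [ Σₙ₌₀^3 aⁿ/n! + a^4/(4!(1-ρ)) ]⁻¹
Σ = a^0/0! + a^1/1! + a^2/2! + a^3/3! = 1.0000 + 3.4110 + 5.8173 + 6.6142 = 16.8425
a^4/(4!(1-ρ)) = 135.3649/(24 × 0.1472603) = 38.3009
P₀ = 1/(16.8425 + 38.3009) = 0.01813
Lq = P₀·a^4·ρ / (4!(1-ρ)²) = 0.0181345 × 135.3649 × 0.852740 / (24 × 0.0216856) = 4.0220
Wq = Lq/λ = 4.0220/24.9 = 0.1615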